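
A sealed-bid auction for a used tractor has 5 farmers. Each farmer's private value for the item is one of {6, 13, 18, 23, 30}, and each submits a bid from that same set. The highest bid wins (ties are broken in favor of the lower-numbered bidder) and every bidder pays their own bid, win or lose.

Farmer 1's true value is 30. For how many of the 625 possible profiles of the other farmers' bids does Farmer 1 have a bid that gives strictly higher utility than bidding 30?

256

Others bid (6, 6, 6, 6): truth gives 0; bid 6 gives 24 > 0. Violating.
Others bid (6, 6, 6, 13): truth gives 0; bid 13 gives 17 > 0. Violating.
Others bid (6, 6, 6, 18): truth gives 0; bid 18 gives 12 > 0. Violating.
Others bid (6, 6, 6, 23): truth gives 0; bid 23 gives 7 > 0. Violating.
Others bid (6, 6, 6, 30): truth gives 0; no alternative beats it.
Others bid (6, 6, 13, 30): truth gives 0; no alternative beats it.
(Checking all 625 profiles: 256 have a profitable deviation, 369 do not.)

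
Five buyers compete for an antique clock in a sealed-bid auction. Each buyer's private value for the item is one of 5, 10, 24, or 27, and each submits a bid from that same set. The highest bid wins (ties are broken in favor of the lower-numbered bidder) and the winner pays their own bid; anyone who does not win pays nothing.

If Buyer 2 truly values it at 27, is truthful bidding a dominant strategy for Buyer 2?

Consider the case where Buyer 1 bids 5, Buyer 3 bids 5, Buyer 4 bids 5 and Buyer 5 bids 5.
Truthful bid 27: wins, pays 27, utility 27 - 27 = 0.
Bid 10 instead: wins, pays 10, utility 27 - 10 = 17.
Since 17 > 0, bidding 10 is strictly better here, so truthful bidding is not dominant.

No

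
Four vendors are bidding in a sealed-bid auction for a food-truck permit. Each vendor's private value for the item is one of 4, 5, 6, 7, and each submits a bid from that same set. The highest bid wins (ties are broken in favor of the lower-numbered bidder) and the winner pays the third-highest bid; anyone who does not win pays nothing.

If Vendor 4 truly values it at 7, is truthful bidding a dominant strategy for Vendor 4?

Yes

Check each profile of the others' bids and compare truth against every alternative bid.
Others bid (4, 4, 6): truth gives 3, best alternative gives 0.
Others bid (4, 6, 4): truth gives 3, best alternative gives 0.
Others bid (6, 4, 4): truth gives 3, best alternative gives 0.
Others bid (4, 5, 6): truth gives 2, best alternative gives 0.
Others bid (4, 6, 5): truth gives 2, best alternative gives 0.
Others bid (5, 4, 6): truth gives 2, best alternative gives 0.
(Remaining 58 profiles checked similarly; truth is weakly best in each.)
In every case the truthful bid is at least as good as any alternative, so it is a dominant strategy.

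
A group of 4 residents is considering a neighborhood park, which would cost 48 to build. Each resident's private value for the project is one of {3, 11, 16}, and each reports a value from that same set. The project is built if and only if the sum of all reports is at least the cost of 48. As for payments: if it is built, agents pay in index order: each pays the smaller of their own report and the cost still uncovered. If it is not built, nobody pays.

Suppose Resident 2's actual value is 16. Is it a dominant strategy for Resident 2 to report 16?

No

Consider the case where Resident 1 reports 11, Resident 3 reports 11 and Resident 4 reports 16.
Truthful report 16: project built, pays 16, utility 16 - 16 = 0.
Report 11 instead: project built, pays 11, utility 16 - 11 = 5.
Since 5 > 0, reporting 11 is strictly better here, so truthful reporting is not dominant.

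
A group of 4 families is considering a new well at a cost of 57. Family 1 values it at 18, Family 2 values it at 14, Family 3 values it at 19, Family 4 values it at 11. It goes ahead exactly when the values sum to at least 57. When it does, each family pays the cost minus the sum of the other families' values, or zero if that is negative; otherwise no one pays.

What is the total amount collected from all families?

42

Total value 62 ≥ cost 57, so it is built.
Family 1: others sum to 44; max(0, 57 - 44) = 13.
Family 2: others sum to 48; max(0, 57 - 48) = 9.
Family 3: others sum to 43; max(0, 57 - 43) = 14.
Family 4: others sum to 51; max(0, 57 - 51) = 6.
Total collected = 13 + 9 + 14 + 6 = 42.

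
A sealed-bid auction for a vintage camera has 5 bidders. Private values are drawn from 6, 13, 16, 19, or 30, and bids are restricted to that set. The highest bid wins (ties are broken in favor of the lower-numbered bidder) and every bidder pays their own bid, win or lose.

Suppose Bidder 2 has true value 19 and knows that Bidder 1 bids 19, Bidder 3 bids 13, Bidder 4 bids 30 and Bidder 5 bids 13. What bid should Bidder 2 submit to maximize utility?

Bid 6: loses but pays 6, utility -6.
Bid 13: loses but pays 13, utility -13.
Bid 16: loses but pays 16, utility -16.
Bid 19: loses but pays 19, utility -19.
Bid 30: wins, pays 30, utility 19 - 30 = -11.
The best choice is 6 with utility -6.

6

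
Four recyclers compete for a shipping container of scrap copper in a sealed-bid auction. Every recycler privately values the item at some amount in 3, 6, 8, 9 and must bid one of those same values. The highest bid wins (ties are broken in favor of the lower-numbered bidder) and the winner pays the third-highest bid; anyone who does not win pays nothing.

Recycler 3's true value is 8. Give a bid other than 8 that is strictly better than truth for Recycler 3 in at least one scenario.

Suppose Recycler 1 bids 3, Recycler 2 bids 3 and Recycler 4 bids 9.
Bid 8: loses, pays 0, utility 0.
Bid 9: wins, pays 3, utility 8 - 3 = 5.
So bidding 9 beats truth here (5 > 0).

9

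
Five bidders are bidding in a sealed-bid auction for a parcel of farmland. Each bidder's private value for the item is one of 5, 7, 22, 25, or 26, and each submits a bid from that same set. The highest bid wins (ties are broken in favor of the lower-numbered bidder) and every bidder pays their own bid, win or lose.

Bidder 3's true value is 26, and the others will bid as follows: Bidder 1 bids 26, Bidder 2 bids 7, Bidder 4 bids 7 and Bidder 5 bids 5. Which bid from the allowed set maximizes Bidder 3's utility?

Bid 5: loses but pays 5, utility -5.
Bid 7: loses but pays 7, utility -7.
Bid 22: loses but pays 22, utility -22.
Bid 25: loses but pays 25, utility -25.
Bid 26: loses but pays 26, utility -26.
The best choice is 5 with utility -5.

5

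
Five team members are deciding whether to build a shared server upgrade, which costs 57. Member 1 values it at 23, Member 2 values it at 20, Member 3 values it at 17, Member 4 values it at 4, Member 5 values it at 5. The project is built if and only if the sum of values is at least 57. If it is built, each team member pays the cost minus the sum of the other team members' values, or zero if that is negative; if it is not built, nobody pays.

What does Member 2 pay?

8

Total value 69 ≥ cost 57, so the project is built.
The other team members' values sum to 49.
Cost minus that sum is 57 - 49 = 8.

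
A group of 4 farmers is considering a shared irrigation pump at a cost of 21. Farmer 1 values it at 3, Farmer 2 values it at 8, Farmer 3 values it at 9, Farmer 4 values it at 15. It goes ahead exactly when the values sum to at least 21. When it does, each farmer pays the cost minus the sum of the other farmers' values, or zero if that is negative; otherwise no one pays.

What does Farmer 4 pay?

Total value 35 ≥ cost 21, so the project is built.
The other farmers' values sum to 20.
Cost minus that sum is 21 - 20 = 1.

1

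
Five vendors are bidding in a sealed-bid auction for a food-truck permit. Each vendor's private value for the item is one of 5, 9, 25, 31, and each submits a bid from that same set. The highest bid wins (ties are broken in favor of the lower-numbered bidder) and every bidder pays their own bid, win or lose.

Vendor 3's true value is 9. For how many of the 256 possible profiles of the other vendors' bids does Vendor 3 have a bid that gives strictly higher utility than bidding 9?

252

Others bid (5, 5, 5, 25): truth gives -9; bid 5 gives -5 > -9. Violating.
Others bid (5, 5, 5, 31): truth gives -9; bid 5 gives -5 > -9. Violating.
Others bid (5, 5, 9, 25): truth gives -9; bid 5 gives -5 > -9. Violating.
Others bid (5, 5, 9, 31): truth gives -9; bid 5 gives -5 > -9. Violating.
Others bid (5, 5, 5, 5): truth gives 0; no alternative beats it.
Others bid (5, 5, 5, 9): truth gives 0; no alternative beats it.
(Checking all 256 profiles: 252 have a profitable deviation, 4 do not.)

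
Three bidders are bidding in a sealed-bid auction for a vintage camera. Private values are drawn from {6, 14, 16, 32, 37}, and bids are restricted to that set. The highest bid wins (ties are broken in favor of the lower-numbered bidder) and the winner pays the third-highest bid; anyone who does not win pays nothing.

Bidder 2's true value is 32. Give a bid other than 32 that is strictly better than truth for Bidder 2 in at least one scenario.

Suppose Bidder 1 bids 6 and Bidder 3 bids 37.
Bid 32: loses, pays 0, utility 0.
Bid 37: wins, pays 6, utility 32 - 6 = 26.
So bidding 37 beats truth here (26 > 0).

37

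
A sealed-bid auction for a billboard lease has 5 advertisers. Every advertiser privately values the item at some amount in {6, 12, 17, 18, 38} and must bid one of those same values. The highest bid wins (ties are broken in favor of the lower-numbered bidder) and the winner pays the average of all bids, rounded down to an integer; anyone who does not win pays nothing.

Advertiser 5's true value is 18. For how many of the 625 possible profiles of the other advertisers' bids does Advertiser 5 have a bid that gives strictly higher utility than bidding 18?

51

Others bid (6, 6, 6, 6): truth gives 10; bid 12 gives 11 > 10. Violating.
Others bid (6, 6, 6, 18): truth gives 0; bid 38 gives 4 > 0. Violating.
Others bid (6, 6, 12, 18): truth gives 0; bid 38 gives 2 > 0. Violating.
Others bid (6, 6, 17, 18): truth gives 0; bid 38 gives 1 > 0. Violating.
Others bid (6, 6, 6, 12): truth gives 9; no alternative beats it.
Others bid (6, 6, 6, 17): truth gives 8; no alternative beats it.
(Checking all 625 profiles: 51 have a profitable deviation, 574 do not.)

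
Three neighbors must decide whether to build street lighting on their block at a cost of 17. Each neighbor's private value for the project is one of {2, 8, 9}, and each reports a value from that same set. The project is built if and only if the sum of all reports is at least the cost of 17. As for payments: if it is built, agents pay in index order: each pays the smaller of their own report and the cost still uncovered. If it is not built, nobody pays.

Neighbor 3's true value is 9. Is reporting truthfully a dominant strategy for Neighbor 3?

Check each profile of the others' reports and compare truth against every alternative report.
Others report (8, 9): truth gives 9, best alternative gives 9.
Others report (9, 8): truth gives 9, best alternative gives 9.
Others report (9, 9): truth gives 9, best alternative gives 9.
Others report (8, 8): truth gives 8, best alternative gives 8.
Others report (2, 9): truth gives 3, best alternative gives 3.
Others report (9, 2): truth gives 3, best alternative gives 3.
(Remaining 3 profiles checked similarly; truth is weakly best in each.)
In every case the truthful report is at least as good as any alternative, so it is a dominant strategy.

Yes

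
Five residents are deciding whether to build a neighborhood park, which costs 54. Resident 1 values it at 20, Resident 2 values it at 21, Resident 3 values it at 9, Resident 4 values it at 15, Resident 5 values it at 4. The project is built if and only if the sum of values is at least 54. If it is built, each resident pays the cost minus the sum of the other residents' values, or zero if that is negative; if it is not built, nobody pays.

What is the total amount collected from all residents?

Total value 69 ≥ cost 54, so it is built.
Resident 1: others sum to 49; max(0, 54 - 49) = 5.
Resident 2: others sum to 48; max(0, 54 - 48) = 6.
Resident 3: others sum to 60; max(0, 54 - 60) = 0.
Resident 4: others sum to 54; max(0, 54 - 54) = 0.
Resident 5: others sum to 65; max(0, 54 - 65) = 0.
Total collected = 5 + 6 + 0 + 0 + 0 = 11.

11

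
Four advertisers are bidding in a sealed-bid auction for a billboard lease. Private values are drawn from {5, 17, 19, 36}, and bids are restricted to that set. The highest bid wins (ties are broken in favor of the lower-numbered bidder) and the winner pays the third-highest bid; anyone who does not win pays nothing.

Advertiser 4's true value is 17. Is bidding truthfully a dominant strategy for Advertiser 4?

Consider the case where Advertiser 1 bids 5, Advertiser 2 bids 5 and Advertiser 3 bids 17.
Truthful bid 17: loses, pays 0, utility 0.
Bid 19 instead: wins, pays 5, utility 17 - 5 = 12.
Since 12 > 0, bidding 19 is strictly better here, so truthful bidding is not dominant.

No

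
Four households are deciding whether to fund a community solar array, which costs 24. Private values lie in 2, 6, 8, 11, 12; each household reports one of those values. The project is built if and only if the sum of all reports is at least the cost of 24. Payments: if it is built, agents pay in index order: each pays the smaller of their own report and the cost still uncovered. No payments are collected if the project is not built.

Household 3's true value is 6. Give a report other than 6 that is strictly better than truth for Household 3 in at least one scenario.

2

Suppose Household 1 reports 2, Household 2 reports 8 and Household 4 reports 12.
Report 6: project built, pays 6, utility 6 - 6 = 0.
Report 2: project built, pays 2, utility 6 - 2 = 4.
So reporting 2 beats truth here (4 > 0).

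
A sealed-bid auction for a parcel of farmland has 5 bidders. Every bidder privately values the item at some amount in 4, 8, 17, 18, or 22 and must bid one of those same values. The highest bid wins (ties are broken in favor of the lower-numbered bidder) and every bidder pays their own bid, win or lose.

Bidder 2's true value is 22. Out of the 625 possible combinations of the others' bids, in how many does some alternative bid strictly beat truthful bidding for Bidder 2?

317

Others bid (4, 4, 4, 4): truth gives 0; bid 8 gives 14 > 0. Violating.
Others bid (4, 4, 4, 8): truth gives 0; bid 8 gives 14 > 0. Violating.
Others bid (4, 4, 4, 17): truth gives 0; bid 17 gives 5 > 0. Violating.
Others bid (4, 4, 4, 18): truth gives 0; bid 18 gives 4 > 0. Violating.
Others bid (4, 4, 4, 22): truth gives 0; no alternative beats it.
Others bid (4, 4, 8, 22): truth gives 0; no alternative beats it.
(Checking all 625 profiles: 317 have a profitable deviation, 308 do not.)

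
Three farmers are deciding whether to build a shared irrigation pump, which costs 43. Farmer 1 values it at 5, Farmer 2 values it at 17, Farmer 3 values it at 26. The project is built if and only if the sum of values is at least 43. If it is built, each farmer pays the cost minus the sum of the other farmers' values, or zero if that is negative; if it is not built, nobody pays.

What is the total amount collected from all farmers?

33

Total value 48 ≥ cost 43, so it is built.
Farmer 1: others sum to 43; max(0, 43 - 43) = 0.
Farmer 2: others sum to 31; max(0, 43 - 31) = 12.
Farmer 3: others sum to 22; max(0, 43 - 22) = 21.
Total collected = 0 + 12 + 21 = 33.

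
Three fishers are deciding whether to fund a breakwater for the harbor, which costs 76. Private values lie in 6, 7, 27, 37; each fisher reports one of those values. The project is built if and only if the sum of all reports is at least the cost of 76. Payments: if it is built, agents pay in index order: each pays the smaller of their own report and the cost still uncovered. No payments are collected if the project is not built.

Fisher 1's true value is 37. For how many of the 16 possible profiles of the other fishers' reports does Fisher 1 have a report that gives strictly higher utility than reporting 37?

4

Others report (27, 27): truth gives 0; report 27 gives 10 > 0. Violating.
Others report (27, 37): truth gives 0; report 27 gives 10 > 0. Violating.
Others report (37, 27): truth gives 0; report 27 gives 10 > 0. Violating.
Others report (37, 37): truth gives 0; report 6 gives 31 > 0. Violating.
Others report (6, 6): truth gives 0; no alternative beats it.
Others report (6, 7): truth gives 0; no alternative beats it.
(Checking all 16 profiles: 4 have a profitable deviation, 12 do not.)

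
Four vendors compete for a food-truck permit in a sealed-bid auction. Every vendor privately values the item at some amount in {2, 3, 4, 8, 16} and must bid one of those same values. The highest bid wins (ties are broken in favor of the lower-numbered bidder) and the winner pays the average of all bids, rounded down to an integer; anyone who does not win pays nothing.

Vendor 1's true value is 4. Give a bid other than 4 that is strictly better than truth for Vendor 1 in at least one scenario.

Suppose Vendor 2 bids 2, Vendor 3 bids 3 and Vendor 4 bids 3.
Bid 4: wins, pays 3, utility 4 - 3 = 1.
Bid 3: wins, pays 2, utility 4 - 2 = 2.
So bidding 3 beats truth here (2 > 1).

3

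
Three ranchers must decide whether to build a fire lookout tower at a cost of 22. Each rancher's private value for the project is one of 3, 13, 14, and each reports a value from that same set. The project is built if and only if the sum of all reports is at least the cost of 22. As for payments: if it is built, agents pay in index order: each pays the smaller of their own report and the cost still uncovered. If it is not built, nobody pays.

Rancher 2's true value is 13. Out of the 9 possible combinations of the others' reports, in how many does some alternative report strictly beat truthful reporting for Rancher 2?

Others report (13, 13): truth gives 4; report 3 gives 10 > 4. Violating.
Others report (13, 14): truth gives 4; report 3 gives 10 > 4. Violating.
Others report (14, 13): truth gives 5; report 3 gives 10 > 5. Violating.
Others report (14, 14): truth gives 5; report 3 gives 10 > 5. Violating.
Others report (3, 3): truth gives 0; no alternative beats it.
Others report (3, 13): truth gives 0; no alternative beats it.
(Checking all 9 profiles: 4 have a profitable deviation, 5 do not.)

4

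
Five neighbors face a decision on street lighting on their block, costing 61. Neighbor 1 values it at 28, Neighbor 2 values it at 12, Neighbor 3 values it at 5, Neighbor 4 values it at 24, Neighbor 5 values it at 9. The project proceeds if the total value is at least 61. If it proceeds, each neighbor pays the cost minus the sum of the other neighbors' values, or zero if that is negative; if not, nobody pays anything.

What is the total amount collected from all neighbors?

18

Total value 78 ≥ cost 61, so it is built.
Neighbor 1: others sum to 50; max(0, 61 - 50) = 11.
Neighbor 2: others sum to 66; max(0, 61 - 66) = 0.
Neighbor 3: others sum to 73; max(0, 61 - 73) = 0.
Neighbor 4: others sum to 54; max(0, 61 - 54) = 7.
Neighbor 5: others sum to 69; max(0, 61 - 69) = 0.
Total collected = 11 + 0 + 0 + 7 + 0 = 18.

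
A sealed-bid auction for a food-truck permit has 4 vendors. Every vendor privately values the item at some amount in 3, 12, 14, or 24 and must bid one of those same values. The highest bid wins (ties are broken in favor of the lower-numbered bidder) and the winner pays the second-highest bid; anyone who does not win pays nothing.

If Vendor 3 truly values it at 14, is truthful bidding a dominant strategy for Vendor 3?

Check each profile of the others' bids and compare truth against every alternative bid.
Others bid (3, 3, 3): truth gives 11, best alternative gives 11.
Others bid (3, 3, 12): truth gives 2, best alternative gives 2.
Others bid (3, 12, 3): truth gives 2, best alternative gives 2.
Others bid (3, 12, 12): truth gives 2, best alternative gives 2.
Others bid (12, 3, 3): truth gives 2, best alternative gives 2.
Others bid (12, 3, 12): truth gives 2, best alternative gives 2.
(Remaining 58 profiles checked similarly; truth is weakly best in each.)
In every case the truthful bid is at least as good as any alternative, so it is a dominant strategy.

Yes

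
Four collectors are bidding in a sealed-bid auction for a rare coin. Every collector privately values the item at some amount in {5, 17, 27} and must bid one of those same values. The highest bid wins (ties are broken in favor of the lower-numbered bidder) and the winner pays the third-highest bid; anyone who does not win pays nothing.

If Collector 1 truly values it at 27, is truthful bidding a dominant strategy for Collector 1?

Yes

Check each profile of the others' bids and compare truth against every alternative bid.
Others bid (5, 5, 27): truth gives 22, best alternative gives 0.
Others bid (5, 27, 5): truth gives 22, best alternative gives 0.
Others bid (27, 5, 5): truth gives 22, best alternative gives 0.
Others bid (5, 17, 27): truth gives 10, best alternative gives 0.
Others bid (5, 27, 17): truth gives 10, best alternative gives 0.
Others bid (17, 5, 27): truth gives 10, best alternative gives 0.
(Remaining 21 profiles checked similarly; truth is weakly best in each.)
In every case the truthful bid is at least as good as any alternative, so it is a dominant strategy.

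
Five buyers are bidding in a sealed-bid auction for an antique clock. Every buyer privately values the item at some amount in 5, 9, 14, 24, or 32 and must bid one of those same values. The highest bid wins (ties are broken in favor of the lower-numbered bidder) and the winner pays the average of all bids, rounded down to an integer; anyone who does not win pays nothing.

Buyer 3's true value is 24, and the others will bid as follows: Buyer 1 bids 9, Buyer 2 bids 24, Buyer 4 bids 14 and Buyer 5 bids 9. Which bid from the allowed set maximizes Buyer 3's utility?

Bid 5: loses, pays 0, utility 0.
Bid 9: loses, pays 0, utility 0.
Bid 14: loses, pays 0, utility 0.
Bid 24: loses, pays 0, utility 0.
Bid 32: wins, pays 17, utility 24 - 17 = 7.
The best choice is 32 with utility 7.

32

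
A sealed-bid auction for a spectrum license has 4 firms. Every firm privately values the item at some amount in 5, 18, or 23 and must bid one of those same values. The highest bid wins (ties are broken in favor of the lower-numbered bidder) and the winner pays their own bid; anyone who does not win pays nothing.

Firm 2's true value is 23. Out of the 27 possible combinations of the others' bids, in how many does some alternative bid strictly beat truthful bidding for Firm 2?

4

Others bid (5, 5, 5): truth gives 0; bid 18 gives 5 > 0. Violating.
Others bid (5, 5, 18): truth gives 0; bid 18 gives 5 > 0. Violating.
Others bid (5, 18, 5): truth gives 0; bid 18 gives 5 > 0. Violating.
Others bid (5, 18, 18): truth gives 0; bid 18 gives 5 > 0. Violating.
Others bid (5, 5, 23): truth gives 0; no alternative beats it.
Others bid (5, 18, 23): truth gives 0; no alternative beats it.
(Checking all 27 profiles: 4 have a profitable deviation, 23 do not.)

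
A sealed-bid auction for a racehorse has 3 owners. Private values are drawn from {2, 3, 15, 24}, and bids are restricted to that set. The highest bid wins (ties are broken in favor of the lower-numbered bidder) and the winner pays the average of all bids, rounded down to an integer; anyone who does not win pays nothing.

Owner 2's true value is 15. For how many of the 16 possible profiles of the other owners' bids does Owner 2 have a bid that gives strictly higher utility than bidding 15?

Others bid (2, 2): truth gives 9; bid 3 gives 13 > 9. Violating.
Others bid (2, 3): truth gives 9; bid 3 gives 13 > 9. Violating.
Others bid (15, 2): truth gives 0; bid 24 gives 2 > 0. Violating.
Others bid (15, 3): truth gives 0; bid 24 gives 1 > 0. Violating.
Others bid (2, 15): truth gives 5; no alternative beats it.
Others bid (2, 24): truth gives 0; no alternative beats it.
(Checking all 16 profiles: 4 have a profitable deviation, 12 do not.)

4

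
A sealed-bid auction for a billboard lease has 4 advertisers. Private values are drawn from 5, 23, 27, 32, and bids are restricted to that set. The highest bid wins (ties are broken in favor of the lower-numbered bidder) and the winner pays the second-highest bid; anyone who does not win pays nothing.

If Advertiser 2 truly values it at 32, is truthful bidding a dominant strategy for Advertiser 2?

Yes

Check each profile of the others' bids and compare truth against every alternative bid.
Others bid (27, 5, 5): truth gives 5, best alternative gives 0.
Others bid (27, 5, 23): truth gives 5, best alternative gives 0.
Others bid (27, 5, 27): truth gives 5, best alternative gives 0.
Others bid (27, 23, 5): truth gives 5, best alternative gives 0.
Others bid (27, 23, 23): truth gives 5, best alternative gives 0.
Others bid (27, 23, 27): truth gives 5, best alternative gives 0.
(Remaining 58 profiles checked similarly; truth is weakly best in each.)
In every case the truthful bid is at least as good as any alternative, so it is a dominant strategy.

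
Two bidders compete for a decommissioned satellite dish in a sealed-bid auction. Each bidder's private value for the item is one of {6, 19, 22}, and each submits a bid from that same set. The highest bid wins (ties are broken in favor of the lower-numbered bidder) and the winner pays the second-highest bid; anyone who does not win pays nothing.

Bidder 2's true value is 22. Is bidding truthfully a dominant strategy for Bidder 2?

Yes

Check each profile of the others' bids and compare truth against every alternative bid.
Others bid (19): truth gives 3, best alternative gives 0.
Others bid (6): truth gives 16, best alternative gives 16.
Others bid (22): truth gives 0, best alternative gives 0.
In every case the truthful bid is at least as good as any alternative, so it is a dominant strategy.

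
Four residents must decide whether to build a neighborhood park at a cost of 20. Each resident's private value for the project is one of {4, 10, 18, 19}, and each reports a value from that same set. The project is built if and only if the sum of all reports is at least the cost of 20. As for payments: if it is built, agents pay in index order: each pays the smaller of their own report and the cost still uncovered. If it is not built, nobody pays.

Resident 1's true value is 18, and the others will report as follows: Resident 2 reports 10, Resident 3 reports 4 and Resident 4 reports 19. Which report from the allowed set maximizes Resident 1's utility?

4

Report 4: project built, pays 4, utility 18 - 4 = 14.
Report 10: project built, pays 10, utility 18 - 10 = 8.
Report 18: project built, pays 18, utility 18 - 18 = 0.
Report 19: project built, pays 19, utility 18 - 19 = -1.
The best choice is 4 with utility 14.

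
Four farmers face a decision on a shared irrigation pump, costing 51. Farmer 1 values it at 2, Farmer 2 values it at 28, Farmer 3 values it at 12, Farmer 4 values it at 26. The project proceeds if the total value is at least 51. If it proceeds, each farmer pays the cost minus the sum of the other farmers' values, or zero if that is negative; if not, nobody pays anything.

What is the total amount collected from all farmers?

Total value 68 ≥ cost 51, so it is built.
Farmer 1: others sum to 66; max(0, 51 - 66) = 0.
Farmer 2: others sum to 40; max(0, 51 - 40) = 11.
Farmer 3: others sum to 56; max(0, 51 - 56) = 0.
Farmer 4: others sum to 42; max(0, 51 - 42) = 9.
Total collected = 0 + 11 + 0 + 9 = 20.

20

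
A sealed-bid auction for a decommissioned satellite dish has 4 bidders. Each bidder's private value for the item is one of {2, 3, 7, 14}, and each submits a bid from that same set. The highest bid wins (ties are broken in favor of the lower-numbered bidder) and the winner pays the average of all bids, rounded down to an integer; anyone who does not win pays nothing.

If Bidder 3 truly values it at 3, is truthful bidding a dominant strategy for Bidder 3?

Yes

Check each profile of the others' bids and compare truth against every alternative bid.
Others bid (2, 2, 2): truth gives 1, best alternative gives 0.
Others bid (2, 2, 3): truth gives 1, best alternative gives 0.
Others bid (2, 2, 7): truth gives 0, best alternative gives 0.
Others bid (2, 2, 14): truth gives 0, best alternative gives 0.
Others bid (2, 3, 2): truth gives 0, best alternative gives 0.
Others bid (2, 3, 3): truth gives 0, best alternative gives 0.
(Remaining 58 profiles checked similarly; truth is weakly best in each.)
In every case the truthful bid is at least as good as any alternative, so it is a dominant strategy.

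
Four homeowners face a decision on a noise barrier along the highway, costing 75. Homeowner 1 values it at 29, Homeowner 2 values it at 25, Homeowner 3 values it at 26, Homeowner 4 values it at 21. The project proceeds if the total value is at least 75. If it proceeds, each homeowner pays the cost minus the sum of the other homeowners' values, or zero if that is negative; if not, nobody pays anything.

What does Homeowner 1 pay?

3

Total value 101 ≥ cost 75, so the project is built.
The other homeowners' values sum to 72.
Cost minus that sum is 75 - 72 = 3.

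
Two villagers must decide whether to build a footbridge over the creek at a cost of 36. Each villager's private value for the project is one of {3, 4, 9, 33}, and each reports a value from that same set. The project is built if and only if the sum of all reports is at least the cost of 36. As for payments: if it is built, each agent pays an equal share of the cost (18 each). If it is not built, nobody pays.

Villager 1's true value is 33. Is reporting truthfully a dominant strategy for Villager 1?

Yes

Check each profile of the others' reports and compare truth against every alternative report.
Others report (3): truth gives 15, best alternative gives 0.
Others report (4): truth gives 15, best alternative gives 0.
Others report (9): truth gives 15, best alternative gives 0.
Others report (33): truth gives 15, best alternative gives 15.
In every case the truthful report is at least as good as any alternative, so it is a dominant strategy.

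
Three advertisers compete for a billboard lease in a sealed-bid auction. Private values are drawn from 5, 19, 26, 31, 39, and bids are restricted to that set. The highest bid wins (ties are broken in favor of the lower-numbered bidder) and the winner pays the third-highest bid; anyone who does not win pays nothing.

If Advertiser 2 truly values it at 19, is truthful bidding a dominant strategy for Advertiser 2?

No

Consider the case where Advertiser 1 bids 5 and Advertiser 3 bids 26.
Truthful bid 19: loses, pays 0, utility 0.
Bid 26 instead: wins, pays 5, utility 19 - 5 = 14.
Since 14 > 0, bidding 26 is strictly better here, so truthful bidding is not dominant.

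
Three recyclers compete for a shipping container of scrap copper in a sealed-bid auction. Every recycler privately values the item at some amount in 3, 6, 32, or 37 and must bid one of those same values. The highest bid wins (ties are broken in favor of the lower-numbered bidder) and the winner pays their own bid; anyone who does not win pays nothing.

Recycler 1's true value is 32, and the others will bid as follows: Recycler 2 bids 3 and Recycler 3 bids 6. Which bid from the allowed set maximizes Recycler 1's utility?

6

Bid 3: loses, pays 0, utility 0.
Bid 6: wins, pays 6, utility 32 - 6 = 26.
Bid 32: wins, pays 32, utility 32 - 32 = 0.
Bid 37: wins, pays 37, utility 32 - 37 = -5.
The best choice is 6 with utility 26.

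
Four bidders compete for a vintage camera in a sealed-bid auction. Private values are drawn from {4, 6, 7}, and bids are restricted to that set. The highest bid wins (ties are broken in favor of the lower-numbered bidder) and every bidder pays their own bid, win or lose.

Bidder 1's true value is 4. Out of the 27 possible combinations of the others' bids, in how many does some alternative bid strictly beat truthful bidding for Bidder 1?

Others bid (4, 4, 6): truth gives -4; bid 6 gives -2 > -4. Violating.
Others bid (4, 4, 7): truth gives -4; bid 7 gives -3 > -4. Violating.
Others bid (4, 6, 4): truth gives -4; bid 6 gives -2 > -4. Violating.
Others bid (4, 6, 6): truth gives -4; bid 6 gives -2 > -4. Violating.
Others bid (4, 4, 4): truth gives 0; no alternative beats it.
(Checking all 27 profiles: 26 have a profitable deviation, 1 does not.)

26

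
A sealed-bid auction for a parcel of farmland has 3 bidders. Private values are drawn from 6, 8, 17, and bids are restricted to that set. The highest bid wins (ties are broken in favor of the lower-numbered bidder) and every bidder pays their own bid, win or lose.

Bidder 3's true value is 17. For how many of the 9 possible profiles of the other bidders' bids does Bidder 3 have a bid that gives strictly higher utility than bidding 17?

Others bid (6, 6): truth gives 0; bid 8 gives 9 > 0. Violating.
Others bid (6, 17): truth gives -17; bid 6 gives -6 > -17. Violating.
Others bid (8, 17): truth gives -17; bid 6 gives -6 > -17. Violating.
Others bid (17, 6): truth gives -17; bid 6 gives -6 > -17. Violating.
Others bid (6, 8): truth gives 0; no alternative beats it.
Others bid (8, 6): truth gives 0; no alternative beats it.
(Checking all 9 profiles: 6 have a profitable deviation, 3 do not.)

6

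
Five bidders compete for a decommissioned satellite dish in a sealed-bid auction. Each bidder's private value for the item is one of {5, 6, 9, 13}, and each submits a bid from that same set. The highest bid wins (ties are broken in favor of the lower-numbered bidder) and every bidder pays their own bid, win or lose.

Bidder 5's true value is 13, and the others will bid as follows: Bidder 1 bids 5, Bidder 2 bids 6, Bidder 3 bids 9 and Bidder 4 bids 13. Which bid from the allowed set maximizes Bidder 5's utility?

5

Bid 5: loses but pays 5, utility -5.
Bid 6: loses but pays 6, utility -6.
Bid 9: loses but pays 9, utility -9.
Bid 13: loses but pays 13, utility -13.
The best choice is 5 with utility -5.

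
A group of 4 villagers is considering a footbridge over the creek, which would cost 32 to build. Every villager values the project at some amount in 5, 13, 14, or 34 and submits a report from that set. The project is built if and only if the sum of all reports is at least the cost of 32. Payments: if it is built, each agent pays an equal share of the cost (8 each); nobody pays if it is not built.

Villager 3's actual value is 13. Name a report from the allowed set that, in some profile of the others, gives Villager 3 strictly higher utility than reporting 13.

Suppose Villager 1 reports 5, Villager 2 reports 5 and Villager 4 reports 5.
Report 13: project not built, utility 0.
Report 34: project built, pays 8, utility 13 - 8 = 5.
So reporting 34 beats truth here (5 > 0).

34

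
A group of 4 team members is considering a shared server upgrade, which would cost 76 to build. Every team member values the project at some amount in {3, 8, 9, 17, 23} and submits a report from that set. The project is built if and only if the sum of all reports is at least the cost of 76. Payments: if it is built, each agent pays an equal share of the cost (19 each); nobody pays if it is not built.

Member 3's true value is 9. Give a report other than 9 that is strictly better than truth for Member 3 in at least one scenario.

3

Suppose Member 1 reports 23, Member 2 reports 23 and Member 4 reports 23.
Report 9: project built, pays 19, utility 9 - 19 = -10.
Report 3: project not built, utility 0.
So reporting 3 beats truth here (0 > -10).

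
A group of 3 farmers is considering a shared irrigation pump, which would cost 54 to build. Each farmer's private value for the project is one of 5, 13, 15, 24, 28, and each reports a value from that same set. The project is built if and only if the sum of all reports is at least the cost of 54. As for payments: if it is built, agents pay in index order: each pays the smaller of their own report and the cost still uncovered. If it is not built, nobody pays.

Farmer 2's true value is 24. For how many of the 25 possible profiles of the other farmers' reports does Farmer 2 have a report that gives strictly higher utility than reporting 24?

10

Others report (13, 28): truth gives 0; report 13 gives 11 > 0. Violating.
Others report (15, 24): truth gives 0; report 15 gives 9 > 0. Violating.
Others report (15, 28): truth gives 0; report 13 gives 11 > 0. Violating.
Others report (24, 15): truth gives 0; report 15 gives 9 > 0. Violating.
Others report (5, 5): truth gives 0; no alternative beats it.
Others report (5, 13): truth gives 0; no alternative beats it.
(Checking all 25 profiles: 10 have a profitable deviation, 15 do not.)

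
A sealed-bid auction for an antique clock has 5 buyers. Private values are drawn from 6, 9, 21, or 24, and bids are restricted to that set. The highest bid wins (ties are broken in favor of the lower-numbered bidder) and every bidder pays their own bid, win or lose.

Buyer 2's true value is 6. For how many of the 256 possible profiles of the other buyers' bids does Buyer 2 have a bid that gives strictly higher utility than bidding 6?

Others bid (6, 6, 6, 6): truth gives -6; bid 9 gives -3 > -6. Violating.
Others bid (6, 6, 6, 9): truth gives -6; bid 9 gives -3 > -6. Violating.
Others bid (6, 6, 9, 6): truth gives -6; bid 9 gives -3 > -6. Violating.
Others bid (6, 6, 9, 9): truth gives -6; bid 9 gives -3 > -6. Violating.
Others bid (6, 6, 6, 21): truth gives -6; no alternative beats it.
Others bid (6, 6, 6, 24): truth gives -6; no alternative beats it.
(Checking all 256 profiles: 8 have a profitable deviation, 248 do not.)

8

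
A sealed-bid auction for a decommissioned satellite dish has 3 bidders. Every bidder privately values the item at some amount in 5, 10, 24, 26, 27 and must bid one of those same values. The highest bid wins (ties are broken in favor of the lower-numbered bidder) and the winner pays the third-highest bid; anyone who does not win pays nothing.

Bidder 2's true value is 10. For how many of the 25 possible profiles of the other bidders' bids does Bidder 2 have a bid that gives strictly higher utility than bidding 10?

6

Others bid (5, 24): truth gives 0; bid 24 gives 5 > 0. Violating.
Others bid (5, 26): truth gives 0; bid 26 gives 5 > 0. Violating.
Others bid (5, 27): truth gives 0; bid 27 gives 5 > 0. Violating.
Others bid (10, 5): truth gives 0; bid 24 gives 5 > 0. Violating.
Others bid (5, 5): truth gives 5; no alternative beats it.
Others bid (5, 10): truth gives 5; no alternative beats it.
(Checking all 25 profiles: 6 have a profitable deviation, 19 do not.)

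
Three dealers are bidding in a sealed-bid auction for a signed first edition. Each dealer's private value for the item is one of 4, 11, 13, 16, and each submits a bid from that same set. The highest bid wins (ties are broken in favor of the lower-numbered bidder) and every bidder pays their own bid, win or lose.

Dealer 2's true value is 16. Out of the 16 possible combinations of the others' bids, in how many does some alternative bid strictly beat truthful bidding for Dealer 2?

Others bid (4, 4): truth gives 0; bid 11 gives 5 > 0. Violating.
Others bid (4, 11): truth gives 0; bid 11 gives 5 > 0. Violating.
Others bid (4, 13): truth gives 0; bid 13 gives 3 > 0. Violating.
Others bid (11, 4): truth gives 0; bid 13 gives 3 > 0. Violating.
Others bid (4, 16): truth gives 0; no alternative beats it.
Others bid (11, 16): truth gives 0; no alternative beats it.
(Checking all 16 profiles: 10 have a profitable deviation, 6 do not.)

10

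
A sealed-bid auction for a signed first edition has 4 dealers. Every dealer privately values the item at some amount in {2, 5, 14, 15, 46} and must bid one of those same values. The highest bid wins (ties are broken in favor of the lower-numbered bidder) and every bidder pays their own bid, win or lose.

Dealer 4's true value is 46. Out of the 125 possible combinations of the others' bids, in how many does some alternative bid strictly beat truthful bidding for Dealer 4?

Others bid (2, 2, 2): truth gives 0; bid 5 gives 41 > 0. Violating.
Others bid (2, 2, 5): truth gives 0; bid 14 gives 32 > 0. Violating.
Others bid (2, 2, 14): truth gives 0; bid 15 gives 31 > 0. Violating.
Others bid (2, 2, 46): truth gives -46; bid 2 gives -2 > -46. Violating.
Others bid (2, 2, 15): truth gives 0; no alternative beats it.
Others bid (2, 5, 15): truth gives 0; no alternative beats it.
(Checking all 125 profiles: 88 have a profitable deviation, 37 do not.)

88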